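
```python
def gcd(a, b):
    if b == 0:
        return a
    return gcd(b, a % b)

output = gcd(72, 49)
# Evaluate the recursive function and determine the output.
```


gcd(72, 49)
= gcd(49, 72 % 49) = gcd(49, 23)
= gcd(23, 49 % 23) = gcd(23, 3)
= gcd(3, 23 % 3) = gcd(3, 2)
= gcd(2, 3 % 2) = gcd(2, 1)
= gcd(1, 2 % 1) = gcd(1, 0)
b == 0, return a = 1


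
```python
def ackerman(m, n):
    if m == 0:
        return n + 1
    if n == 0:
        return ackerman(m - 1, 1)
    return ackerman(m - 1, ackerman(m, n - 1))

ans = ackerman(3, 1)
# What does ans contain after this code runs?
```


ackerman(3, 1)
= ackerman(2, ackerman(3, 0))
First compute ackerman(3, 0) = 5
= ackerman(2, 5)
= 13


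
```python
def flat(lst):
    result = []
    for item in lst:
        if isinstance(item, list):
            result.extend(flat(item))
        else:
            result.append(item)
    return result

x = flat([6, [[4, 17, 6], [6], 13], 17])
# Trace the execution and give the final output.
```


flat([6, [[4, 17, 6], [6], 13], 17])
Processing each element:
  6 is not a list -> append 6
  [[4, 17, 6], [6], 13] is a list -> flat recursively -> [4, 17, 6, 6, 13]
  17 is not a list -> append 17
= [6, 4, 17, 6, 6, 13, 17]


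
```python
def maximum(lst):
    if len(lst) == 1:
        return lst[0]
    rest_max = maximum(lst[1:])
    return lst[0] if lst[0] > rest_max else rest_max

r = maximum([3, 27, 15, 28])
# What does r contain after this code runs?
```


maximum([3, 27, 15, 28])
= compare 3 with maximum([27, 15, 28])
= compare 27 with maximum([15, 28])
= compare 15 with maximum([28])
Base: maximum([28]) = 28
compare 15 with 28: max = 28
compare 27 with 28: max = 28
compare 3 with 28: max = 28
= 28


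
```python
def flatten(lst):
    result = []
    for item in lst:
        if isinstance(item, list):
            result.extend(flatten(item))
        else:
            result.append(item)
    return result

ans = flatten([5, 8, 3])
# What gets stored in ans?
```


flatten([5, 8, 3])
Processing each element:
  5 is not a list -> append 5
  8 is not a list -> append 8
  3 is not a list -> append 3
= [5, 8, 3]


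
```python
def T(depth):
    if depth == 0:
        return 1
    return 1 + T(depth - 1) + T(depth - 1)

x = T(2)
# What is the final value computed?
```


T(2)
= 1 + T(1) + T(1)
= 1 + 2 * T(1)
T(k) = 2^(k+1) - 1
T(0) = 1
T(1) = 3
T(2) = 7
T(2) = 2^3 - 1 = 7


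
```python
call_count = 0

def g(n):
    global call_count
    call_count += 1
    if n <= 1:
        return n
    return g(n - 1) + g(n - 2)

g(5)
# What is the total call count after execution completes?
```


g(5) calls g(4) and g(3); each non-base call branches into two more.
Let C(k) = total number of calls made by g(k), including the call to g(k) itself.
Base cases: C(0) = 1, C(1) = 1
Recurrence: C(k) = 1 + C(k-1) + C(k-2)
  C(2) = 1 + C(1) + C(0) = 1 + 1 + 1 = 3
  C(3) = 1 + C(2) + C(1) = 1 + 3 + 1 = 5
  C(4) = 1 + C(3) + C(2) = 1 + 5 + 3 = 9
  C(5) = 1 + C(4) + C(3) = 1 + 9 + 5 = 15
Total calls = C(5) = 15


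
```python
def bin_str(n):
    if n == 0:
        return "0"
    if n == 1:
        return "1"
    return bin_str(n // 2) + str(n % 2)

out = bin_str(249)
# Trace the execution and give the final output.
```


bin_str(249)
= bin_str(124) + "1"
= bin_str(62) + "0" + "1"
= bin_str(31) + "0" + "0" + "1"
= bin_str(15) + "1" + "0" + "0" + "1"
= bin_str(7) + "1" + "1" + "0" + "0" + "1"
= bin_str(3) + "1" + "1" + "1" + "0" + "0" + "1"
= bin_str(1) + "1" + "1" + "1" + "1" + "0" + "0" + "1"
= "1" + "1" + "1" + "1" + "1" + "0" + "0" + "1"
= "11111001"


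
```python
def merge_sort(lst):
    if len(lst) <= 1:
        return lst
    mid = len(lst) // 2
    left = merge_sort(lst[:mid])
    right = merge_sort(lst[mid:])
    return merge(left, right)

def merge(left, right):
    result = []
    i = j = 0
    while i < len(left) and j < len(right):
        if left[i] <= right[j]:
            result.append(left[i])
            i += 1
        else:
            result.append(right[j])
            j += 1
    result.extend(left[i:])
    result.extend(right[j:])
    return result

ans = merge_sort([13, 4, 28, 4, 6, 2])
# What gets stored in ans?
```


merge_sort([13, 4, 28, 4, 6, 2])
Split into [13, 4, 28] and [4, 6, 2]
Left sorted: [4, 13, 28]
Right sorted: [2, 4, 6]
Merge [4, 13, 28] and [2, 4, 6]
= [2, 4, 4, 6, 13, 28]


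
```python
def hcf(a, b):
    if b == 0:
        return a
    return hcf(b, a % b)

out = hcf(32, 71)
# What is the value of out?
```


hcf(32, 71)
= hcf(71, 32 % 71) = hcf(71, 32)
= hcf(32, 71 % 32) = hcf(32, 7)
= hcf(7, 32 % 7) = hcf(7, 4)
= hcf(4, 7 % 4) = hcf(4, 3)
= hcf(3, 4 % 3) = hcf(3, 1)
= hcf(1, 3 % 1) = hcf(1, 0)
b == 0, return a = 1


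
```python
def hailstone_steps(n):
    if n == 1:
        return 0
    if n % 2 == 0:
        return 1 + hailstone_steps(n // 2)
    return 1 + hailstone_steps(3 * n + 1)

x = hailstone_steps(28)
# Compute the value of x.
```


hailstone_steps(28)
28 is even -> hailstone_steps(14)
14 is even -> hailstone_steps(7)
7 is odd -> 3*7+1 = 22 -> hailstone_steps(22)
22 is even -> hailstone_steps(11)
11 is odd -> 3*11+1 = 34 -> hailstone_steps(34)
34 is even -> hailstone_steps(17)
17 is odd -> 3*17+1 = 52 -> hailstone_steps(52)
52 is even -> hailstone_steps(26)
26 is even -> hailstone_steps(13)
13 is odd -> 3*13+1 = 40 -> hailstone_steps(40)
40 is even -> hailstone_steps(20)
20 is even -> hailstone_steps(10)
10 is even -> hailstone_steps(5)
5 is odd -> 3*5+1 = 16 -> hailstone_steps(16)
16 is even -> hailstone_steps(8)
8 is even -> hailstone_steps(4)
4 is even -> hailstone_steps(2)
2 is even -> hailstone_steps(1)
Reached 1 after 18 steps
= 18


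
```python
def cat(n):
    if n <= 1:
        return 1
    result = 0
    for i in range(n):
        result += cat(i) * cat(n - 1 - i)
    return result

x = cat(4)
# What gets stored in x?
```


cat(4)
= sum of cat(i) * cat(4-1-i) for i in 0..3
First compute sub-values bottom-up:
  cat(0) = 1, cat(1) = 1
  cat(2) = 1*1 + 1*1 = 2
  cat(3) = 1*2 + 1*1 + 2*1 = 5
Now cat(4):
  cat(0)*cat(3) = 1*5 = 5
  cat(1)*cat(2) = 1*2 = 2
  cat(2)*cat(1) = 2*1 = 2
  cat(3)*cat(0) = 5*1 = 5
= 5 + 2 + 2 + 5
= 14


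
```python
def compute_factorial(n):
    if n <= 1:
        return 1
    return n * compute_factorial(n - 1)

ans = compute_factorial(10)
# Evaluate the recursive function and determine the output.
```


compute_factorial(10)
= 10 * compute_factorial(9)
= 10 * 9 * compute_factorial(8)
= 10 * 9 * 8 * compute_factorial(7)
= 10 * 9 * 8 * 7 * compute_factorial(6)
= 10 * 9 * 8 * 7 * 6 * compute_factorial(5)
= 10 * 9 * 8 * 7 * 6 * 5 * compute_factorial(4)
= 10 * 9 * 8 * 7 * 6 * 5 * 4 * compute_factorial(3)
= 10 * 9 * 8 * 7 * 6 * 5 * 4 * 3 * compute_factorial(2)
= 10 * 9 * 8 * 7 * 6 * 5 * 4 * 3 * 2 * compute_factorial(1)
= 10 * 9 * 8 * 7 * 6 * 5 * 4 * 3 * 2 * 1
= 3628800


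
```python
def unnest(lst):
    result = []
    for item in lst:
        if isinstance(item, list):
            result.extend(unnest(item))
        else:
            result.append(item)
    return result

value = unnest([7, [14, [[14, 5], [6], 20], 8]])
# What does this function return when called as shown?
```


unnest([7, [14, [[14, 5], [6], 20], 8]])
Processing each element:
  7 is not a list -> append 7
  [14, [[14, 5], [6], 20], 8] is a list -> unnest recursively -> [14, 14, 5, 6, 20, 8]
= [7, 14, 14, 5, 6, 20, 8]


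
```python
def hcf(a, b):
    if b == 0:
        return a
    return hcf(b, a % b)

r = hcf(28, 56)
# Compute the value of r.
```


hcf(28, 56)
= hcf(56, 28 % 56) = hcf(56, 28)
= hcf(28, 56 % 28) = hcf(28, 0)
b == 0, return a = 28


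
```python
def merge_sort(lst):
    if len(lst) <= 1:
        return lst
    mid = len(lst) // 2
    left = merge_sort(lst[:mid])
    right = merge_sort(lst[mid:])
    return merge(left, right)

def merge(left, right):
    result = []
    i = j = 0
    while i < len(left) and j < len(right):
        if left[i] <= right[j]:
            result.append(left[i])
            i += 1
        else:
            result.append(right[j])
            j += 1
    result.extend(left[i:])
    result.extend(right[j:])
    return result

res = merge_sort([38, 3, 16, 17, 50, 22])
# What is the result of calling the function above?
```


merge_sort([38, 3, 16, 17, 50, 22])
Split into [38, 3, 16] and [17, 50, 22]
Left sorted: [3, 16, 38]
Right sorted: [17, 22, 50]
Merge [3, 16, 38] and [17, 22, 50]
= [3, 16, 17, 22, 38, 50]


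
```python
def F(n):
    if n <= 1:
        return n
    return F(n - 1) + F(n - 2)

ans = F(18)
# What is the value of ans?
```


F(18)
= F(17) + F(16)
= (F(16) + F(15)) + F(16)
Computing bottom-up: F(0)=0, F(1)=1, F(2)=1, F(3)=2, F(4)=3, F(5)=5, F(6)=8, F(7)=13, F(8)=21, F(9)=34, F(10)=55, F(11)=89, F(12)=144, F(13)=233, F(14)=377, F(15)=610, F(16)=987, F(17)=1597, F(18)=2584
= 2584


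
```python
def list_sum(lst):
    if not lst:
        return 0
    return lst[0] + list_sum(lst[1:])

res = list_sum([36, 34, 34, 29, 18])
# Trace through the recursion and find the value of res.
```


list_sum([36, 34, 34, 29, 18])
= 36 + list_sum([34, 34, 29, 18])
= 36 + 34 + list_sum([34, 29, 18])
= 36 + 34 + 34 + list_sum([29, 18])
= 36 + 34 + 34 + 29 + list_sum([18])
= 36 + 34 + 34 + 29 + 18 + list_sum([])
= 36 + 34 + 34 + 29 + 18 + 0
= 151


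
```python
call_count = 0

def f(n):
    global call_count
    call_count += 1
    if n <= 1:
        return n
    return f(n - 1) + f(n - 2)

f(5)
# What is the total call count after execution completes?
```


f(5) calls f(4) and f(3); each non-base call branches into two more.
Let C(k) = total number of calls made by f(k), including the call to f(k) itself.
Base cases: C(0) = 1, C(1) = 1
Recurrence: C(k) = 1 + C(k-1) + C(k-2)
  C(2) = 1 + C(1) + C(0) = 1 + 1 + 1 = 3
  C(3) = 1 + C(2) + C(1) = 1 + 3 + 1 = 5
  C(4) = 1 + C(3) + C(2) = 1 + 5 + 3 = 9
  C(5) = 1 + C(4) + C(3) = 1 + 9 + 5 = 15
Total calls = C(5) = 15


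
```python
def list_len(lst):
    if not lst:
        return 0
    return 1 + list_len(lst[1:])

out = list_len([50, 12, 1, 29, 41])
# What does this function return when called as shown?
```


list_len([50, 12, 1, 29, 41])
= 1 + list_len([12, 1, 29, 41])
= 1 + 1 + list_len([1, 29, 41])
= 1 + 1 + 1 + list_len([29, 41])
= 1 + 1 + 1 + 1 + list_len([41])
= 1 + 1 + 1 + 1 + 1 + list_len([])
= 1 + 1 + 1 + 1 + 1 + 0
= 5


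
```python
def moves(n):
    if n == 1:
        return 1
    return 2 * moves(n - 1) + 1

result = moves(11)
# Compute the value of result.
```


moves(11)
= 2 * moves(10) + 1
= 2 * (2 * moves(9) + 1) + 1
= 2 * (2 * (2 * moves(8) + 1) + 1) + 1
= 2 * (2 * (2 * (2 * moves(7) + 1) + 1) + 1) + 1
= 2 * (2 * (2 * (2 * (2 * moves(6) + 1) + 1) + 1) + 1) + 1
= 2 * (2 * (2 * (2 * (2 * (2 * moves(5) + 1) + 1) + 1) + 1) + 1) + 1
= 2 * (2 * (2 * (2 * (2 * (2 * (2 * moves(4) + 1) + 1) + 1) + 1) + 1) + 1) + 1
= 2 * (2 * (2 * (2 * (2 * (2 * (2 * (2 * moves(3) + 1) + 1) + 1) + 1) + 1) + 1) + 1) + 1
= 2 * (2 * (2 * (2 * (2 * (2 * (2 * (2 * (2 * moves(2) + 1) + 1) + 1) + 1) + 1) + 1) + 1) + 1) + 1
= 2 * (2 * (2 * (2 * (2 * (2 * (2 * (2 * (2 * (2 * moves(1) + 1) + 1) + 1) + 1) + 1) + 1) + 1) + 1) + 1) + 1
Now compute bottom-up:
moves(1) = 1
moves(2) = 2 * 1 + 1 = 3
moves(3) = 2 * 3 + 1 = 7
moves(4) = 2 * 7 + 1 = 15
moves(5) = 2 * 15 + 1 = 31
moves(6) = 2 * 31 + 1 = 63
moves(7) = 2 * 63 + 1 = 127
moves(8) = 2 * 127 + 1 = 255
moves(9) = 2 * 255 + 1 = 511
moves(10) = 2 * 511 + 1 = 1023
moves(11) = 2 * 1023 + 1 = 2047
= 2047


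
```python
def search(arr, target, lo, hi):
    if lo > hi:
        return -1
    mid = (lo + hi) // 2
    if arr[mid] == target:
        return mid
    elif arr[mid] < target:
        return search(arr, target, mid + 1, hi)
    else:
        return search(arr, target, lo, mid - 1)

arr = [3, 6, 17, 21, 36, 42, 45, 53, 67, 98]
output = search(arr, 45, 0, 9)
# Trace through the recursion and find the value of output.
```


search(arr, 45, 0, 9)
lo=0, hi=9, mid=4, arr[mid]=36
36 < 45, search right half
lo=5, hi=9, mid=7, arr[mid]=53
53 > 45, search left half
lo=5, hi=6, mid=5, arr[mid]=42
42 < 45, search right half
lo=6, hi=6, mid=6, arr[mid]=45
arr[6] == 45, found at index 6
= 6


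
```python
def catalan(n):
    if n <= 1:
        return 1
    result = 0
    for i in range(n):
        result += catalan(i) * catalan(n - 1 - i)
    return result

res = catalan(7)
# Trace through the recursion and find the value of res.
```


catalan(7)
= sum of catalan(i) * catalan(7-1-i) for i in 0..6
First compute sub-values bottom-up:
  catalan(0) = 1, catalan(1) = 1
  catalan(2) = 1*1 + 1*1 = 2
  catalan(3) = 1*2 + 1*1 + 2*1 = 5
  catalan(4) = 1*5 + 1*2 + 2*1 + 5*1 = 14
  catalan(5) = 1*14 + 1*5 + 2*2 + 5*1 + 14*1 = 42
  catalan(6) = 1*42 + 1*14 + 2*5 + 5*2 + 14*1 + 42*1 = 132
Now catalan(7):
  catalan(0)*catalan(6) = 1*132 = 132
  catalan(1)*catalan(5) = 1*42 = 42
  catalan(2)*catalan(4) = 2*14 = 28
  catalan(3)*catalan(3) = 5*5 = 25
  catalan(4)*catalan(2) = 14*2 = 28
  catalan(5)*catalan(1) = 42*1 = 42
  catalan(6)*catalan(0) = 132*1 = 132
= 132 + 42 + 28 + 25 + 28 + 42 + 132
= 429


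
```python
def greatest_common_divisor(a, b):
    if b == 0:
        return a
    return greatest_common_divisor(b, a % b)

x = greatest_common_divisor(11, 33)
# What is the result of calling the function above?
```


greatest_common_divisor(11, 33)
= greatest_common_divisor(33, 11 % 33) = greatest_common_divisor(33, 11)
= greatest_common_divisor(11, 33 % 11) = greatest_common_divisor(11, 0)
b == 0, return a = 11


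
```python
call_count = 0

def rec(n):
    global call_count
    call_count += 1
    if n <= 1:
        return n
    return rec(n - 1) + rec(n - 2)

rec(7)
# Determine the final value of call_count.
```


rec(7) calls rec(6) and rec(5); each non-base call branches into two more.
Let C(k) = total number of calls made by rec(k), including the call to rec(k) itself.
Base cases: C(0) = 1, C(1) = 1
Recurrence: C(k) = 1 + C(k-1) + C(k-2)
  C(2) = 1 + C(1) + C(0) = 1 + 1 + 1 = 3
  C(3) = 1 + C(2) + C(1) = 1 + 3 + 1 = 5
  C(4) = 1 + C(3) + C(2) = 1 + 5 + 3 = 9
  C(5) = 1 + C(4) + C(3) = 1 + 9 + 5 = 15
  C(6) = 1 + C(5) + C(4) = 1 + 15 + 9 = 25
  C(7) = 1 + C(6) + C(5) = 1 + 25 + 15 = 41
Total calls = C(7) = 41


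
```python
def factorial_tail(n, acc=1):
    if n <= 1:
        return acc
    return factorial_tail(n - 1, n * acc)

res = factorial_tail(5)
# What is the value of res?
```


factorial_tail(5, 1)
= factorial_tail(4, 5 * 1) = factorial_tail(4, 5)
= factorial_tail(3, 4 * 5) = factorial_tail(3, 20)
= factorial_tail(2, 3 * 20) = factorial_tail(2, 60)
= factorial_tail(1, 2 * 60) = factorial_tail(1, 120)
n <= 1, return acc = 120


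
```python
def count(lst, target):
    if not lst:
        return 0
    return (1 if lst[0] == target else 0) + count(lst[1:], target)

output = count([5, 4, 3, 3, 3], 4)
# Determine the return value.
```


count([5, 4, 3, 3, 3], 4)
lst[0]=5 != 4: 0 + count([4, 3, 3, 3], 4)
lst[0]=4 == 4: 1 + count([3, 3, 3], 4)
lst[0]=3 != 4: 0 + count([3, 3], 4)
lst[0]=3 != 4: 0 + count([3], 4)
lst[0]=3 != 4: 0 + count([], 4)
= 1


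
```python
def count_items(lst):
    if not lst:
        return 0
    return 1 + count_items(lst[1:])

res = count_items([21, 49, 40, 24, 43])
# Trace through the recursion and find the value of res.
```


count_items([21, 49, 40, 24, 43])
= 1 + count_items([49, 40, 24, 43])
= 1 + 1 + count_items([40, 24, 43])
= 1 + 1 + 1 + count_items([24, 43])
= 1 + 1 + 1 + 1 + count_items([43])
= 1 + 1 + 1 + 1 + 1 + count_items([])
= 1 + 1 + 1 + 1 + 1 + 0
= 5


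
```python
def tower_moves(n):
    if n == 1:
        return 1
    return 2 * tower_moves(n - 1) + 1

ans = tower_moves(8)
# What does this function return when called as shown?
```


tower_moves(8)
= 2 * tower_moves(7) + 1
= 2 * (2 * tower_moves(6) + 1) + 1
= 2 * (2 * (2 * tower_moves(5) + 1) + 1) + 1
= 2 * (2 * (2 * (2 * tower_moves(4) + 1) + 1) + 1) + 1
= 2 * (2 * (2 * (2 * (2 * tower_moves(3) + 1) + 1) + 1) + 1) + 1
= 2 * (2 * (2 * (2 * (2 * (2 * tower_moves(2) + 1) + 1) + 1) + 1) + 1) + 1
= 2 * (2 * (2 * (2 * (2 * (2 * (2 * tower_moves(1) + 1) + 1) + 1) + 1) + 1) + 1) + 1
Now compute bottom-up:
tower_moves(1) = 1
tower_moves(2) = 2 * 1 + 1 = 3
tower_moves(3) = 2 * 3 + 1 = 7
tower_moves(4) = 2 * 7 + 1 = 15
tower_moves(5) = 2 * 15 + 1 = 31
tower_moves(6) = 2 * 31 + 1 = 63
tower_moves(7) = 2 * 63 + 1 = 127
tower_moves(8) = 2 * 127 + 1 = 255
= 255


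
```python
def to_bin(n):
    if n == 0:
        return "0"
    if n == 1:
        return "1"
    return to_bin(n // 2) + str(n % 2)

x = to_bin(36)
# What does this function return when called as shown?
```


to_bin(36)
= to_bin(18) + "0"
= to_bin(9) + "0" + "0"
= to_bin(4) + "1" + "0" + "0"
= to_bin(2) + "0" + "1" + "0" + "0"
= to_bin(1) + "0" + "0" + "1" + "0" + "0"
= "1" + "0" + "0" + "1" + "0" + "0"
= "100100"


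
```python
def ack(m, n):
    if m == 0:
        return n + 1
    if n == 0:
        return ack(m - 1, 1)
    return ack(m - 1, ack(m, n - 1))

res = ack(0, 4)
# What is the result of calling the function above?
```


ack(0, 4)
m == 0: return 4 + 1 = 5
= 5


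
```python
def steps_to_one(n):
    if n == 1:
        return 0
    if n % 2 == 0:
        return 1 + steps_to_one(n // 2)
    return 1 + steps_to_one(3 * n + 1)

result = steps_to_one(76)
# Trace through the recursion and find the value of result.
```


steps_to_one(76)
76 is even -> steps_to_one(38)
38 is even -> steps_to_one(19)
19 is odd -> 3*19+1 = 58 -> steps_to_one(58)
58 is even -> steps_to_one(29)
29 is odd -> 3*29+1 = 88 -> steps_to_one(88)
88 is even -> steps_to_one(44)
44 is even -> steps_to_one(22)
22 is even -> steps_to_one(11)
11 is odd -> 3*11+1 = 34 -> steps_to_one(34)
34 is even -> steps_to_one(17)
17 is odd -> 3*17+1 = 52 -> steps_to_one(52)
52 is even -> steps_to_one(26)
26 is even -> steps_to_one(13)
13 is odd -> 3*13+1 = 40 -> steps_to_one(40)
40 is even -> steps_to_one(20)
20 is even -> steps_to_one(10)
10 is even -> steps_to_one(5)
5 is odd -> 3*5+1 = 16 -> steps_to_one(16)
16 is even -> steps_to_one(8)
8 is even -> steps_to_one(4)
4 is even -> steps_to_one(2)
2 is even -> steps_to_one(1)
Reached 1 after 22 steps
= 22


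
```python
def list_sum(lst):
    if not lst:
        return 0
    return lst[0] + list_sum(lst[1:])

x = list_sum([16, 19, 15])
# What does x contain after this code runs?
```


list_sum([16, 19, 15])
= 16 + list_sum([19, 15])
= 16 + 19 + list_sum([15])
= 16 + 19 + 15 + list_sum([])
= 16 + 19 + 15 + 0
= 50


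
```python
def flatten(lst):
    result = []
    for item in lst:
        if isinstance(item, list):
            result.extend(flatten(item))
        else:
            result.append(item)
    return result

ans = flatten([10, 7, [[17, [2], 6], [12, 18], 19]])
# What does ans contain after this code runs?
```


flatten([10, 7, [[17, [2], 6], [12, 18], 19]])
Processing each element:
  10 is not a list -> append 10
  7 is not a list -> append 7
  [[17, [2], 6], [12, 18], 19] is a list -> flatten recursively -> [17, 2, 6, 12, 18, 19]
= [10, 7, 17, 2, 6, 12, 18, 19]


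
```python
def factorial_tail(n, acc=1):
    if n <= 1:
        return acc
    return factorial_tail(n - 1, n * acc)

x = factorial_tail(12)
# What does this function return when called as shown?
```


factorial_tail(12, 1)
= factorial_tail(11, 12 * 1) = factorial_tail(11, 12)
= factorial_tail(10, 11 * 12) = factorial_tail(10, 132)
= factorial_tail(9, 10 * 132) = factorial_tail(9, 1320)
= factorial_tail(8, 9 * 1320) = factorial_tail(8, 11880)
= factorial_tail(7, 8 * 11880) = factorial_tail(7, 95040)
= factorial_tail(6, 7 * 95040) = factorial_tail(6, 665280)
= factorial_tail(5, 6 * 665280) = factorial_tail(5, 3991680)
= factorial_tail(4, 5 * 3991680) = factorial_tail(4, 19958400)
= factorial_tail(3, 4 * 19958400) = factorial_tail(3, 79833600)
= factorial_tail(2, 3 * 79833600) = factorial_tail(2, 239500800)
= factorial_tail(1, 2 * 239500800) = factorial_tail(1, 479001600)
n <= 1, return acc = 479001600


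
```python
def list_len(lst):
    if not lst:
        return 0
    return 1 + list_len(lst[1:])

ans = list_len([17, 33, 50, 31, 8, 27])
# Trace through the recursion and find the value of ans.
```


list_len([17, 33, 50, 31, 8, 27])
= 1 + list_len([33, 50, 31, 8, 27])
= 1 + 1 + list_len([50, 31, 8, 27])
= 1 + 1 + 1 + list_len([31, 8, 27])
= 1 + 1 + 1 + 1 + list_len([8, 27])
= 1 + 1 + 1 + 1 + 1 + list_len([27])
= 1 + 1 + 1 + 1 + 1 + 1 + list_len([])
= 1 + 1 + 1 + 1 + 1 + 1 + 0
= 6


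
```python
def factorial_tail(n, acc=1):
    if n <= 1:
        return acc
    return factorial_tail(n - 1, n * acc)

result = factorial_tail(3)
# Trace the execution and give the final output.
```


factorial_tail(3, 1)
= factorial_tail(2, 3 * 1) = factorial_tail(2, 3)
= factorial_tail(1, 2 * 3) = factorial_tail(1, 6)
n <= 1, return acc = 6


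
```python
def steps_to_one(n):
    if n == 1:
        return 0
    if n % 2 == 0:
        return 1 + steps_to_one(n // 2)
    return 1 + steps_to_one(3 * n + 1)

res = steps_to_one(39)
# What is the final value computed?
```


steps_to_one(39)
39 is odd -> 3*39+1 = 118 -> steps_to_one(118)
118 is even -> steps_to_one(59)
59 is odd -> 3*59+1 = 178 -> steps_to_one(178)
178 is even -> steps_to_one(89)
89 is odd -> 3*89+1 = 268 -> steps_to_one(268)
268 is even -> steps_to_one(134)
134 is even -> steps_to_one(67)
67 is odd -> 3*67+1 = 202 -> steps_to_one(202)
202 is even -> steps_to_one(101)
101 is odd -> 3*101+1 = 304 -> steps_to_one(304)
304 is even -> steps_to_one(152)
152 is even -> steps_to_one(76)
76 is even -> steps_to_one(38)
38 is even -> steps_to_one(19)
19 is odd -> 3*19+1 = 58 -> steps_to_one(58)
58 is even -> steps_to_one(29)
29 is odd -> 3*29+1 = 88 -> steps_to_one(88)
88 is even -> steps_to_one(44)
44 is even -> steps_to_one(22)
22 is even -> steps_to_one(11)
11 is odd -> 3*11+1 = 34 -> steps_to_one(34)
34 is even -> steps_to_one(17)
17 is odd -> 3*17+1 = 52 -> steps_to_one(52)
52 is even -> steps_to_one(26)
26 is even -> steps_to_one(13)
13 is odd -> 3*13+1 = 40 -> steps_to_one(40)
40 is even -> steps_to_one(20)
20 is even -> steps_to_one(10)
10 is even -> steps_to_one(5)
5 is odd -> 3*5+1 = 16 -> steps_to_one(16)
16 is even -> steps_to_one(8)
8 is even -> steps_to_one(4)
4 is even -> steps_to_one(2)
2 is even -> steps_to_one(1)
Reached 1 after 34 steps
= 34


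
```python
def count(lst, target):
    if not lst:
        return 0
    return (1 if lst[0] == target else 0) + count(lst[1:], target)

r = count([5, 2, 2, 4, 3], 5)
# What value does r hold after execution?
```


count([5, 2, 2, 4, 3], 5)
lst[0]=5 == 5: 1 + count([2, 2, 4, 3], 5)
lst[0]=2 != 5: 0 + count([2, 4, 3], 5)
lst[0]=2 != 5: 0 + count([4, 3], 5)
lst[0]=4 != 5: 0 + count([3], 5)
lst[0]=3 != 5: 0 + count([], 5)
= 1


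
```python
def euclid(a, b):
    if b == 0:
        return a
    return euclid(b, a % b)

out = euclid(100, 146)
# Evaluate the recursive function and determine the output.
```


euclid(100, 146)
= euclid(146, 100 % 146) = euclid(146, 100)
= euclid(100, 146 % 100) = euclid(100, 46)
= euclid(46, 100 % 46) = euclid(46, 8)
= euclid(8, 46 % 8) = euclid(8, 6)
= euclid(6, 8 % 6) = euclid(6, 2)
= euclid(2, 6 % 2) = euclid(2, 0)
b == 0, return a = 2


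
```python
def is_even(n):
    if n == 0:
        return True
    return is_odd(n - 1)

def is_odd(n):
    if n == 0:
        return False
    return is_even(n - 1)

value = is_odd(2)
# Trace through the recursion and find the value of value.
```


is_odd(2)
= is_even(1)
= is_odd(0)
n == 0: return False
= False


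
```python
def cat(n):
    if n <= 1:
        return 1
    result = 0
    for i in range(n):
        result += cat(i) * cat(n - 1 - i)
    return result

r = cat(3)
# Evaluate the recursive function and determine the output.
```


cat(3)
= sum of cat(i) * cat(3-1-i) for i in 0..2
First compute sub-values bottom-up:
  cat(0) = 1, cat(1) = 1
  cat(2) = 1*1 + 1*1 = 2
Now cat(3):
  cat(0)*cat(2) = 1*2 = 2
  cat(1)*cat(1) = 1*1 = 1
  cat(2)*cat(0) = 2*1 = 2
= 2 + 1 + 2
= 5


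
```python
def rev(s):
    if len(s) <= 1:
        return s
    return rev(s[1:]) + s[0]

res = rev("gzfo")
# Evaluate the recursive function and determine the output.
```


rev("gzfo")
= rev("zfo") + "g"
= rev("fo") + "z" + "g"
= rev("o") + "f" + "z" + "g"
= "o" + "f" + "z" + "g"
= "ofzg"


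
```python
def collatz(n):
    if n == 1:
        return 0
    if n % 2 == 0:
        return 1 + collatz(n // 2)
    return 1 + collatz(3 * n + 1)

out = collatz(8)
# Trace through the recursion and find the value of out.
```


collatz(8)
8 is even -> collatz(4)
4 is even -> collatz(2)
2 is even -> collatz(1)
Reached 1 after 3 steps
= 3


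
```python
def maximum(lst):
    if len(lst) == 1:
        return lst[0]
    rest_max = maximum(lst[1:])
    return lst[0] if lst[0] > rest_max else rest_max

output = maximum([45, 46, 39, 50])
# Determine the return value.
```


maximum([45, 46, 39, 50])
= compare 45 with maximum([46, 39, 50])
= compare 46 with maximum([39, 50])
= compare 39 with maximum([50])
Base: maximum([50]) = 50
compare 39 with 50: max = 50
compare 46 with 50: max = 50
compare 45 with 50: max = 50
= 50


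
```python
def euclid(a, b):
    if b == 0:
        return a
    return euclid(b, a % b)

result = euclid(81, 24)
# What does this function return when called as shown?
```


euclid(81, 24)
= euclid(24, 81 % 24) = euclid(24, 9)
= euclid(9, 24 % 9) = euclid(9, 6)
= euclid(6, 9 % 6) = euclid(6, 3)
= euclid(3, 6 % 3) = euclid(3, 0)
b == 0, return a = 3


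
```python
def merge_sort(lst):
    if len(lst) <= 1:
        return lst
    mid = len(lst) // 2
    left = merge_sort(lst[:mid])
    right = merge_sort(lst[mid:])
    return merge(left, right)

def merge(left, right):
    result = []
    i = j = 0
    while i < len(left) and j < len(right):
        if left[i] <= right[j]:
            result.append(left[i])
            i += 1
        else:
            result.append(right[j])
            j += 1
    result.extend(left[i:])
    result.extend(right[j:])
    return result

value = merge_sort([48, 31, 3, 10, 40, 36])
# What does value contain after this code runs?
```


merge_sort([48, 31, 3, 10, 40, 36])
Split into [48, 31, 3] and [10, 40, 36]
Left sorted: [3, 31, 48]
Right sorted: [10, 36, 40]
Merge [3, 31, 48] and [10, 36, 40]
= [3, 10, 31, 36, 40, 48]


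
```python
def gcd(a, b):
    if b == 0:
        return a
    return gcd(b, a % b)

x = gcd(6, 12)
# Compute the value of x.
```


gcd(6, 12)
= gcd(12, 6 % 12) = gcd(12, 6)
= gcd(6, 12 % 6) = gcd(6, 0)
b == 0, return a = 6


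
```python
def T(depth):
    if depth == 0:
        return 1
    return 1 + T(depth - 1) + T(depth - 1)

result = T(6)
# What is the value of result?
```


T(6)
= 1 + T(5) + T(5)
= 1 + 2 * T(5)
T(k) = 2^(k+1) - 1
T(0) = 1
T(1) = 3
T(2) = 7
T(3) = 15
T(4) = 31
T(6) = 2^7 - 1 = 127


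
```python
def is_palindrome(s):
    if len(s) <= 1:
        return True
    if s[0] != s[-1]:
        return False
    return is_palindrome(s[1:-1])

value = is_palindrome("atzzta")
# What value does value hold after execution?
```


is_palindrome("atzzta")
"atzzta": s[0]='a' == s[-1]='a' -> is_palindrome("tzzt")
"tzzt": s[0]='t' == s[-1]='t' -> is_palindrome("zz")
"zz": s[0]='z' == s[-1]='z' -> is_palindrome("")
"": len <= 1 -> True
= True


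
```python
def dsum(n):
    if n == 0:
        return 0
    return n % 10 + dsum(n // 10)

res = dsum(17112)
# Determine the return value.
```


dsum(17112)
= 2 + dsum(1711)
= 2 + 1 + dsum(171)
= 2 + 1 + 1 + dsum(17)
= 2 + 1 + 1 + 7 + dsum(1)
= 2 + 1 + 1 + 7 + 1 + dsum(0)
= 2 + 1 + 1 + 7 + 1 + 0
= 12


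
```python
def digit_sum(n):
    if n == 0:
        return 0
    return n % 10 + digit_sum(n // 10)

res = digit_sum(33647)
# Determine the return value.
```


digit_sum(33647)
= 7 + digit_sum(3364)
= 7 + 4 + digit_sum(336)
= 7 + 4 + 6 + digit_sum(33)
= 7 + 4 + 6 + 3 + digit_sum(3)
= 7 + 4 + 6 + 3 + 3 + digit_sum(0)
= 7 + 4 + 6 + 3 + 3 + 0
= 23


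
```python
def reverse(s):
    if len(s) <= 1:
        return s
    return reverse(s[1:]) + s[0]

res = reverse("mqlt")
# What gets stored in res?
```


reverse("mqlt")
= reverse("qlt") + "m"
= reverse("lt") + "q" + "m"
= reverse("t") + "l" + "q" + "m"
= "t" + "l" + "q" + "m"
= "tlqm"


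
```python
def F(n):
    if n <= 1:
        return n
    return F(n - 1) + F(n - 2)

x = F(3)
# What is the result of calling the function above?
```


F(3)
= F(2) + F(1)
Computing bottom-up: F(0)=0, F(1)=1, F(2)=1, F(3)=2
= 2


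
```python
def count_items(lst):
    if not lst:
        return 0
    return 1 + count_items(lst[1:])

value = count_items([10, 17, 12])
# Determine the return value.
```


count_items([10, 17, 12])
= 1 + count_items([17, 12])
= 1 + 1 + count_items([12])
= 1 + 1 + 1 + count_items([])
= 1 + 1 + 1 + 0
= 3


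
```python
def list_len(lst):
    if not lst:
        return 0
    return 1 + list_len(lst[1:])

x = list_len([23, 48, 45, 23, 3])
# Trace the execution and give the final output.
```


list_len([23, 48, 45, 23, 3])
= 1 + list_len([48, 45, 23, 3])
= 1 + 1 + list_len([45, 23, 3])
= 1 + 1 + 1 + list_len([23, 3])
= 1 + 1 + 1 + 1 + list_len([3])
= 1 + 1 + 1 + 1 + 1 + list_len([])
= 1 + 1 + 1 + 1 + 1 + 0
= 5


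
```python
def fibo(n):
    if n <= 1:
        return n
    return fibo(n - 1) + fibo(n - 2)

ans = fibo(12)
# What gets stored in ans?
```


fibo(12)
= fibo(11) + fibo(10)
= (fibo(10) + fibo(9)) + fibo(10)
Computing bottom-up: fibo(0)=0, fibo(1)=1, fibo(2)=1, fibo(3)=2, fibo(4)=3, fibo(5)=5, fibo(6)=8, fibo(7)=13, fibo(8)=21, fibo(9)=34, fibo(10)=55, fibo(11)=89, fibo(12)=144
= 144


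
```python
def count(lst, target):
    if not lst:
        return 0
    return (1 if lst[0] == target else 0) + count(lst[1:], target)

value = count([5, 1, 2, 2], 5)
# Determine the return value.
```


count([5, 1, 2, 2], 5)
lst[0]=5 == 5: 1 + count([1, 2, 2], 5)
lst[0]=1 != 5: 0 + count([2, 2], 5)
lst[0]=2 != 5: 0 + count([2], 5)
lst[0]=2 != 5: 0 + count([], 5)
= 1


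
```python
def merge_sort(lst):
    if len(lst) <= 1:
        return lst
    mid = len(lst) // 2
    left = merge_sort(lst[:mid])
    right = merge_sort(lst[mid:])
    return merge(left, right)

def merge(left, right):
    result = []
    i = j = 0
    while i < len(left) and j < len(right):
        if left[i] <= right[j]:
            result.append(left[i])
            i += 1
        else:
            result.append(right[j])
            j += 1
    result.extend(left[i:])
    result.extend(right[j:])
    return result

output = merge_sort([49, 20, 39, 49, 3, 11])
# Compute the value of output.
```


merge_sort([49, 20, 39, 49, 3, 11])
Split into [49, 20, 39] and [49, 3, 11]
Left sorted: [20, 39, 49]
Right sorted: [3, 11, 49]
Merge [20, 39, 49] and [3, 11, 49]
= [3, 11, 20, 39, 49, 49]


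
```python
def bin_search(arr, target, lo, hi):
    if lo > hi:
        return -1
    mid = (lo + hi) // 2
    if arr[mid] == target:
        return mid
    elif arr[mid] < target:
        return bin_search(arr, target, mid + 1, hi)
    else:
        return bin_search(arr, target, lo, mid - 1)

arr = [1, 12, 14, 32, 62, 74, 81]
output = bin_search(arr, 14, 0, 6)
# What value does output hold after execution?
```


bin_search(arr, 14, 0, 6)
lo=0, hi=6, mid=3, arr[mid]=32
32 > 14, search left half
lo=0, hi=2, mid=1, arr[mid]=12
12 < 14, search right half
lo=2, hi=2, mid=2, arr[mid]=14
arr[2] == 14, found at index 2
= 2


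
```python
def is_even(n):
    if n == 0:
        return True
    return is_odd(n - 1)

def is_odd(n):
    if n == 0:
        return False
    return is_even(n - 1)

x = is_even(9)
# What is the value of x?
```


is_even(9)
= is_odd(8)
= is_even(7)
= is_odd(6)
= is_even(5)
= is_odd(4)
= is_even(3)
= is_odd(2)
= is_even(1)
= is_odd(0)
n == 0: return False
= False


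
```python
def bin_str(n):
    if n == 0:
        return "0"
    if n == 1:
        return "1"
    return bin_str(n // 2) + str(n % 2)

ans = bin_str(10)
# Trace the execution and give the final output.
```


bin_str(10)
= bin_str(5) + "0"
= bin_str(2) + "1" + "0"
= bin_str(1) + "0" + "1" + "0"
= "1" + "0" + "1" + "0"
= "1010"


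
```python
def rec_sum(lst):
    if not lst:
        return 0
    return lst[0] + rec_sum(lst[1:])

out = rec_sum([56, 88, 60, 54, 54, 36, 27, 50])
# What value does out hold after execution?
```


rec_sum([56, 88, 60, 54, 54, 36, 27, 50])
= 56 + rec_sum([88, 60, 54, 54, 36, 27, 50])
= 56 + 88 + rec_sum([60, 54, 54, 36, 27, 50])
= 56 + 88 + 60 + rec_sum([54, 54, 36, 27, 50])
= 56 + 88 + 60 + 54 + rec_sum([54, 36, 27, 50])
= 56 + 88 + 60 + 54 + 54 + rec_sum([36, 27, 50])
= 56 + 88 + 60 + 54 + 54 + 36 + rec_sum([27, 50])
= 56 + 88 + 60 + 54 + 54 + 36 + 27 + rec_sum([50])
= 56 + 88 + 60 + 54 + 54 + 36 + 27 + 50 + rec_sum([])
= 56 + 88 + 60 + 54 + 54 + 36 + 27 + 50 + 0
= 425


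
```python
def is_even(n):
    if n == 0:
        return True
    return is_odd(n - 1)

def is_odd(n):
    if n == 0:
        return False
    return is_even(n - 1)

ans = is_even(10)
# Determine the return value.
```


is_even(10)
= is_odd(9)
= is_even(8)
= is_odd(7)
= is_even(6)
= is_odd(5)
= is_even(4)
= is_odd(3)
= is_even(2)
= is_odd(1)
= is_even(0)
n == 0: return True
= True


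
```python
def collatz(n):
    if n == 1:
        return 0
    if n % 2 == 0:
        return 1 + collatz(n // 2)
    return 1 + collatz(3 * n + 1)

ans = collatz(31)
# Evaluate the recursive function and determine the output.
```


collatz(31)
31 is odd -> 3*31+1 = 94 -> collatz(94)
94 is even -> collatz(47)
47 is odd -> 3*47+1 = 142 -> collatz(142)
142 is even -> collatz(71)
71 is odd -> 3*71+1 = 214 -> collatz(214)
214 is even -> collatz(107)
107 is odd -> 3*107+1 = 322 -> collatz(322)
322 is even -> collatz(161)
161 is odd -> 3*161+1 = 484 -> collatz(484)
484 is even -> collatz(242)
242 is even -> collatz(121)
121 is odd -> 3*121+1 = 364 -> collatz(364)
364 is even -> collatz(182)
182 is even -> collatz(91)
91 is odd -> 3*91+1 = 274 -> collatz(274)
274 is even -> collatz(137)
137 is odd -> 3*137+1 = 412 -> collatz(412)
412 is even -> collatz(206)
206 is even -> collatz(103)
103 is odd -> 3*103+1 = 310 -> collatz(310)
310 is even -> collatz(155)
155 is odd -> 3*155+1 = 466 -> collatz(466)
466 is even -> collatz(233)
233 is odd -> 3*233+1 = 700 -> collatz(700)
700 is even -> collatz(350)
350 is even -> collatz(175)
175 is odd -> 3*175+1 = 526 -> collatz(526)
526 is even -> collatz(263)
263 is odd -> 3*263+1 = 790 -> collatz(790)
790 is even -> collatz(395)
395 is odd -> 3*395+1 = 1186 -> collatz(1186)
1186 is even -> collatz(593)
593 is odd -> 3*593+1 = 1780 -> collatz(1780)
1780 is even -> collatz(890)
890 is even -> collatz(445)
445 is odd -> 3*445+1 = 1336 -> collatz(1336)
1336 is even -> collatz(668)
668 is even -> collatz(334)
334 is even -> collatz(167)
167 is odd -> 3*167+1 = 502 -> collatz(502)
502 is even -> collatz(251)
251 is odd -> 3*251+1 = 754 -> collatz(754)
754 is even -> collatz(377)
377 is odd -> 3*377+1 = 1132 -> collatz(1132)
1132 is even -> collatz(566)
566 is even -> collatz(283)
283 is odd -> 3*283+1 = 850 -> collatz(850)
850 is even -> collatz(425)
425 is odd -> 3*425+1 = 1276 -> collatz(1276)
1276 is even -> collatz(638)
638 is even -> collatz(319)
319 is odd -> 3*319+1 = 958 -> collatz(958)
958 is even -> collatz(479)
479 is odd -> 3*479+1 = 1438 -> collatz(1438)
1438 is even -> collatz(719)
719 is odd -> 3*719+1 = 2158 -> collatz(2158)
2158 is even -> collatz(1079)
1079 is odd -> 3*1079+1 = 3238 -> collatz(3238)
3238 is even -> collatz(1619)
1619 is odd -> 3*1619+1 = 4858 -> collatz(4858)
4858 is even -> collatz(2429)
2429 is odd -> 3*2429+1 = 7288 -> collatz(7288)
7288 is even -> collatz(3644)
3644 is even -> collatz(1822)
1822 is even -> collatz(911)
911 is odd -> 3*911+1 = 2734 -> collatz(2734)
2734 is even -> collatz(1367)
1367 is odd -> 3*1367+1 = 4102 -> collatz(4102)
4102 is even -> collatz(2051)
2051 is odd -> 3*2051+1 = 6154 -> collatz(6154)
6154 is even -> collatz(3077)
3077 is odd -> 3*3077+1 = 9232 -> collatz(9232)
9232 is even -> collatz(4616)
4616 is even -> collatz(2308)
2308 is even -> collatz(1154)
1154 is even -> collatz(577)
577 is odd -> 3*577+1 = 1732 -> collatz(1732)
1732 is even -> collatz(866)
866 is even -> collatz(433)
433 is odd -> 3*433+1 = 1300 -> collatz(1300)
1300 is even -> collatz(650)
650 is even -> collatz(325)
325 is odd -> 3*325+1 = 976 -> collatz(976)
976 is even -> collatz(488)
488 is even -> collatz(244)
244 is even -> collatz(122)
122 is even -> collatz(61)
61 is odd -> 3*61+1 = 184 -> collatz(184)
184 is even -> collatz(92)
92 is even -> collatz(46)
46 is even -> collatz(23)
23 is odd -> 3*23+1 = 70 -> collatz(70)
70 is even -> collatz(35)
35 is odd -> 3*35+1 = 106 -> collatz(106)
106 is even -> collatz(53)
53 is odd -> 3*53+1 = 160 -> collatz(160)
160 is even -> collatz(80)
80 is even -> collatz(40)
40 is even -> collatz(20)
20 is even -> collatz(10)
10 is even -> collatz(5)
5 is odd -> 3*5+1 = 16 -> collatz(16)
16 is even -> collatz(8)
8 is even -> collatz(4)
4 is even -> collatz(2)
2 is even -> collatz(1)
Reached 1 after 106 steps
= 106


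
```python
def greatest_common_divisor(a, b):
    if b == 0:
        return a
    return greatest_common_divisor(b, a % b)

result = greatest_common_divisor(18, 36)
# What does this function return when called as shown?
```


greatest_common_divisor(18, 36)
= greatest_common_divisor(36, 18 % 36) = greatest_common_divisor(36, 18)
= greatest_common_divisor(18, 36 % 18) = greatest_common_divisor(18, 0)
b == 0, return a = 18


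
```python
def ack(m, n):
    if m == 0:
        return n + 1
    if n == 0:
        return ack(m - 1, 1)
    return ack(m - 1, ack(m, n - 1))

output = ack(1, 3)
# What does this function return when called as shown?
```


ack(1, 3)
= ack(0, ack(1, 2))
First compute ack(1, 2) = 4
= ack(0, 4)
= 5


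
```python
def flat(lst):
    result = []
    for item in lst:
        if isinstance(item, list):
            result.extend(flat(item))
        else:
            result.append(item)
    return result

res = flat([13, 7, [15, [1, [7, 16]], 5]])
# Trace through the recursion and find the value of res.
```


flat([13, 7, [15, [1, [7, 16]], 5]])
Processing each element:
  13 is not a list -> append 13
  7 is not a list -> append 7
  [15, [1, [7, 16]], 5] is a list -> flat recursively -> [15, 1, 7, 16, 5]
= [13, 7, 15, 1, 7, 16, 5]


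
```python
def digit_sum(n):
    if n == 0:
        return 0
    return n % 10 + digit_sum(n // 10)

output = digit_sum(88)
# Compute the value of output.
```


digit_sum(88)
= 8 + digit_sum(8)
= 8 + 8 + digit_sum(0)
= 8 + 8 + 0
= 16


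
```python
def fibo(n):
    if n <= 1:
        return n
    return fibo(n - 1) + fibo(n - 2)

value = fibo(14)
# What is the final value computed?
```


fibo(14)
= fibo(13) + fibo(12)
= (fibo(12) + fibo(11)) + fibo(12)
Computing bottom-up: fibo(0)=0, fibo(1)=1, fibo(2)=1, fibo(3)=2, fibo(4)=3, fibo(5)=5, fibo(6)=8, fibo(7)=13, fibo(8)=21, fibo(9)=34, fibo(10)=55, fibo(11)=89, fibo(12)=144, fibo(13)=233, fibo(14)=377
= 377


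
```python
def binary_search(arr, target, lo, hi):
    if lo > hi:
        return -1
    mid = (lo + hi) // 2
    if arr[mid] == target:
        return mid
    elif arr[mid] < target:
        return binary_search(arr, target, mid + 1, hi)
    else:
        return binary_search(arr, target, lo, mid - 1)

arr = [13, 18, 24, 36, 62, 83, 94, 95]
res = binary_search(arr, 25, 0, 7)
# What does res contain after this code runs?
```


binary_search(arr, 25, 0, 7)
lo=0, hi=7, mid=3, arr[mid]=36
36 > 25, search left half
lo=0, hi=2, mid=1, arr[mid]=18
18 < 25, search right half
lo=2, hi=2, mid=2, arr[mid]=24
24 < 25, search right half
lo > hi, target not found, return -1
= -1


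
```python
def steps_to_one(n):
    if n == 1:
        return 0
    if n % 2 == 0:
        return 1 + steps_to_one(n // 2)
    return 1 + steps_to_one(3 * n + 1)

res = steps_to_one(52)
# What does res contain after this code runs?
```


steps_to_one(52)
52 is even -> steps_to_one(26)
26 is even -> steps_to_one(13)
13 is odd -> 3*13+1 = 40 -> steps_to_one(40)
40 is even -> steps_to_one(20)
20 is even -> steps_to_one(10)
10 is even -> steps_to_one(5)
5 is odd -> 3*5+1 = 16 -> steps_to_one(16)
16 is even -> steps_to_one(8)
8 is even -> steps_to_one(4)
4 is even -> steps_to_one(2)
2 is even -> steps_to_one(1)
Reached 1 after 11 steps
= 11
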